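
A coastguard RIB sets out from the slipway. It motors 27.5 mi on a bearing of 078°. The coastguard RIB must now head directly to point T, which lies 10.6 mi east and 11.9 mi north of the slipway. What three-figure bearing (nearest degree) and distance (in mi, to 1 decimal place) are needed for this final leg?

Leg 1 (078°, 27.5 mi): east 27.5 sin 78° = 26.90, north 27.5 cos 78° = 5.72
Current position: (26.90, 5.72). Target: (10.6, 11.9). Remaining: Δeast = -16.30, Δnorth = 6.18.
Bearing = atan2(-16.30, 6.18) mod 360° = 290.77°; distance = √((-16.30)² + (6.18)²) = 17.432 mi.

291°, 17.4 mi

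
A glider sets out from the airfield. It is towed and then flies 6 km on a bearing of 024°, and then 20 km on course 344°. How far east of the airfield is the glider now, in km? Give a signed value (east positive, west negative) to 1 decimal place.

Leg 1 (024°, 6 km): east 6 sin 24° = 2.44, north 6 cos 24° = 5.48
Leg 2 (344°, 20 km): east 20 sin 344° = -5.51, north 20 cos 344° = 19.23
Net east component: -3.07 km.

-3.1 km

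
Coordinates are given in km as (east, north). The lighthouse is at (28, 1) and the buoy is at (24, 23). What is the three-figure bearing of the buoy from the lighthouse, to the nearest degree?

350°

Δeast = 24 − 28 = -4.00; Δnorth = 23 − 1 = 22.00.
Bearing = atan2(Δeast, Δnorth) mod 360° = 349.70° ≈ 350°.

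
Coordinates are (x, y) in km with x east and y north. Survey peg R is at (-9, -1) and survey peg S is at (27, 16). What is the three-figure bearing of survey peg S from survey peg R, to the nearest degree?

Δeast = 27 − -9 = 36.00; Δnorth = 16 − -1 = 17.00.
Bearing = atan2(Δeast, Δnorth) mod 360° = 64.72° ≈ 065°.

065°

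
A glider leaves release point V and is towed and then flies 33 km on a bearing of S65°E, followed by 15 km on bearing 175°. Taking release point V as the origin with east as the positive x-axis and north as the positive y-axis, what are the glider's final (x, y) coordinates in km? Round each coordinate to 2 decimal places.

Leg 1 (S65°E, 33 km): east 33 sin 115° = 29.91, north 33 cos 115° = -13.95
Leg 2 (175°, 15 km): east 15 sin 175° = 1.31, north 15 cos 175° = -14.94
Summing: 31.22 km east, -28.89 km north → (31.22, -28.89).

(31.22, -28.89)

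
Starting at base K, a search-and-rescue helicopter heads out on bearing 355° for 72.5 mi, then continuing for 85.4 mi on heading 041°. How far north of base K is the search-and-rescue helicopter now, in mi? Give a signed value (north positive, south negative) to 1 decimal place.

136.7 mi

Leg 1 (355°, 72.5 mi): east 72.5 sin 355° = -6.32, north 72.5 cos 355° = 72.22
Leg 2 (041°, 85.4 mi): east 85.4 sin 41° = 56.03, north 85.4 cos 41° = 64.45
Net north component: 136.68 mi.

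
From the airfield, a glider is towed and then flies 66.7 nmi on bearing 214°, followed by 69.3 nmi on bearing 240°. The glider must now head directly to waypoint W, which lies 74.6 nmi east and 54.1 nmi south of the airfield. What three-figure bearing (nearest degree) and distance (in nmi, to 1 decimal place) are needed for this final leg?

Leg 1 (214°, 66.7 nmi): east 66.7 sin 214° = -37.30, north 66.7 cos 214° = -55.30
Leg 2 (240°, 69.3 nmi): east 69.3 sin 240° = -60.02, north 69.3 cos 240° = -34.65
Current position: (-97.31, -89.95). Target: (74.6, -54.1). Remaining: Δeast = 171.91, Δnorth = 35.85.
Bearing = atan2(171.91, 35.85) mod 360° = 78.22°; distance = √((171.91)² + (35.85)²) = 175.611 nmi.

078°, 175.6 nmi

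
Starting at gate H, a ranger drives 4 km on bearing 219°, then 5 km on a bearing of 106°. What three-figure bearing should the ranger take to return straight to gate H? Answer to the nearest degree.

Leg 1 (219°, 4 km): east 4 sin 219° = -2.52, north 4 cos 219° = -3.11
Leg 2 (106°, 5 km): east 5 sin 106° = 4.81, north 5 cos 106° = -1.38
Net displacement: 2.29 east, -4.49 north. Direction back to start is (-2.29, 4.49): bearing = atan2(-2.29, 4.49) mod 360° = 332.97° ≈ 333°.

333°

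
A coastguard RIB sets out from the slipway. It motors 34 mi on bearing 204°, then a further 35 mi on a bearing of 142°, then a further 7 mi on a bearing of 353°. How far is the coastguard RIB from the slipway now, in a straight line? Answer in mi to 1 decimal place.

52.1 mi

Leg 1 (204°, 34 mi): east 34 sin 204° = -13.83, north 34 cos 204° = -31.06
Leg 2 (142°, 35 mi): east 35 sin 142° = 21.55, north 35 cos 142° = -27.58
Leg 3 (353°, 7 mi): east 7 sin 353° = -0.85, north 7 cos 353° = 6.95
Net: 6.87 east, -51.69 north. Distance = √((6.87)² + (-51.69)²) = 52.147 mi.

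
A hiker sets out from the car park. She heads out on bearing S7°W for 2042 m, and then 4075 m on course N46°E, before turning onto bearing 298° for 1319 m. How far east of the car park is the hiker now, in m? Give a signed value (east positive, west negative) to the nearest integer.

Leg 1 (S7°W, 2042 m): east 2042 sin 187° = -248.86, north 2042 cos 187° = -2026.78
Leg 2 (N46°E, 4075 m): east 4075 sin 46° = 2931.31, north 4075 cos 46° = 2830.73
Leg 3 (298°, 1319 m): east 1319 sin 298° = -1164.61, north 1319 cos 298° = 619.23
Net east component: 1517.84 m.

1518 m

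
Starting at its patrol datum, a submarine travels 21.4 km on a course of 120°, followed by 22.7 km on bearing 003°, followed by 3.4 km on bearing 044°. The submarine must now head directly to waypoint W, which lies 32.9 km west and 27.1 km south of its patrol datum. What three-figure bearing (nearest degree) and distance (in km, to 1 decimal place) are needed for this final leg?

233°, 68.9 km

Leg 1 (120°, 21.4 km): east 21.4 sin 120° = 18.53, north 21.4 cos 120° = -10.70
Leg 2 (003°, 22.7 km): east 22.7 sin 3° = 1.19, north 22.7 cos 3° = 22.67
Leg 3 (044°, 3.4 km): east 3.4 sin 44° = 2.36, north 3.4 cos 44° = 2.45
Current position: (22.08, 14.41). Target: (-32.9, -27.1). Remaining: Δeast = -54.98, Δnorth = -41.51.
Bearing = atan2(-54.98, -41.51) mod 360° = 232.95°; distance = √((-54.98)² + (-41.51)²) = 68.895 km.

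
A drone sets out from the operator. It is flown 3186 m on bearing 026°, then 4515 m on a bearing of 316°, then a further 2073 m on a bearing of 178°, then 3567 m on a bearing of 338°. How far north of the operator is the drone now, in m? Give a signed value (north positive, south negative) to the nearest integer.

Leg 1 (026°, 3186 m): east 3186 sin 26° = 1396.65, north 3186 cos 26° = 2863.56
Leg 2 (316°, 4515 m): east 4515 sin 316° = -3136.38, north 4515 cos 316° = 3247.82
Leg 3 (178°, 2073 m): east 2073 sin 178° = 72.35, north 2073 cos 178° = -2071.74
Leg 4 (338°, 3567 m): east 3567 sin 338° = -1336.22, north 3567 cos 338° = 3307.26
Net north component: 7346.90 m.

7347 m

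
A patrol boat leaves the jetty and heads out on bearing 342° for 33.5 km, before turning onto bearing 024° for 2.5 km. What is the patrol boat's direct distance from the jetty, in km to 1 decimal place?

Leg 1 (342°, 33.5 km): east 33.5 sin 342° = -10.35, north 33.5 cos 342° = 31.86
Leg 2 (024°, 2.5 km): east 2.5 sin 24° = 1.02, north 2.5 cos 24° = 2.28
Net: -9.34 east, 34.14 north. Distance = √((-9.34)² + (34.14)²) = 35.397 km.

35.4 km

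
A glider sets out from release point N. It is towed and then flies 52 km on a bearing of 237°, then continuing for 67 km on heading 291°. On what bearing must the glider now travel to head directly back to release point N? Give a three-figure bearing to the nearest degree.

Leg 1 (237°, 52 km): east 52 sin 237° = -43.61, north 52 cos 237° = -28.32
Leg 2 (291°, 67 km): east 67 sin 291° = -62.55, north 67 cos 291° = 24.01
Net displacement: -106.16 east, -4.31 north. Direction back to start is (106.16, 4.31): bearing = atan2(106.16, 4.31) mod 360° = 87.67° ≈ 088°.

088°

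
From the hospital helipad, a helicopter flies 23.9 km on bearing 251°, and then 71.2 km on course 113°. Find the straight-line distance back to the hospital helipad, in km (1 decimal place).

Leg 1 (251°, 23.9 km): east 23.9 sin 251° = -22.60, north 23.9 cos 251° = -7.78
Leg 2 (113°, 71.2 km): east 71.2 sin 113° = 65.54, north 71.2 cos 113° = -27.82
Net: 42.94 east, -35.60 north. Distance = √((42.94)² + (-35.60)²) = 55.780 km.

55.8 km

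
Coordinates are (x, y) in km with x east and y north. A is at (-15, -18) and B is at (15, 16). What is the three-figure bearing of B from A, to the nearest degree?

Δeast = 15 − -15 = 30.00; Δnorth = 16 − -18 = 34.00.
Bearing = atan2(Δeast, Δnorth) mod 360° = 41.42° ≈ 041°.

041°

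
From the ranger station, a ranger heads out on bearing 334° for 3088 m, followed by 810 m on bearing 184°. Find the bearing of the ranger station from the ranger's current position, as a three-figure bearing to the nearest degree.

144°

Leg 1 (334°, 3088 m): east 3088 sin 334° = -1353.69, north 3088 cos 334° = 2775.48
Leg 2 (184°, 810 m): east 810 sin 184° = -56.50, north 810 cos 184° = -808.03
Net displacement: -1410.19 east, 1967.45 north. Direction back to start is (1410.19, -1967.45): bearing = atan2(1410.19, -1967.45) mod 360° = 144.37° ≈ 144°.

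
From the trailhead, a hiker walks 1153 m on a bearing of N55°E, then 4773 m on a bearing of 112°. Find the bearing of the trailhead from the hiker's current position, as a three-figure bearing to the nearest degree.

Leg 1 (N55°E, 1153 m): east 1153 sin 55° = 944.48, north 1153 cos 55° = 661.33
Leg 2 (112°, 4773 m): east 4773 sin 112° = 4425.45, north 4773 cos 112° = -1788.00
Net displacement: 5369.93 east, -1126.66 north. Direction back to start is (-5369.93, 1126.66): bearing = atan2(-5369.93, 1126.66) mod 360° = 281.85° ≈ 282°.

282°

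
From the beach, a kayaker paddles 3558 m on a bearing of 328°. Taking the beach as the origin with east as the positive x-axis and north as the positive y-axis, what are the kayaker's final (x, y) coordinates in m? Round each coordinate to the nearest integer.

Leg 1 (328°, 3558 m): east 3558 sin 328° = -1885.45, north 3558 cos 328° = 3017.36
Summing: -1885.45 m east, 3017.36 m north → (-1885, 3017).

(-1885, 3017)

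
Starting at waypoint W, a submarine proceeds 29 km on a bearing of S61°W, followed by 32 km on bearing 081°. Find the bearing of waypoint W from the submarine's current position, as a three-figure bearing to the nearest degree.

Leg 1 (S61°W, 29 km): east 29 sin 241° = -25.36, north 29 cos 241° = -14.06
Leg 2 (081°, 32 km): east 32 sin 81° = 31.61, north 32 cos 81° = 5.01
Net displacement: 6.24 east, -9.05 north. Direction back to start is (-6.24, 9.05): bearing = atan2(-6.24, 9.05) mod 360° = 325.42° ≈ 325°.

325°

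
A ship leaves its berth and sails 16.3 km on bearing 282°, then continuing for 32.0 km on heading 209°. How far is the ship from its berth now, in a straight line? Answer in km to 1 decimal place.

Leg 1 (282°, 16.3 km): east 16.3 sin 282° = -15.94, north 16.3 cos 282° = 3.39
Leg 2 (209°, 32.0 km): east 32.0 sin 209° = -15.51, north 32.0 cos 209° = -27.99
Net: -31.46 east, -24.60 north. Distance = √((-31.46)² + (-24.60)²) = 39.934 km.

39.9 km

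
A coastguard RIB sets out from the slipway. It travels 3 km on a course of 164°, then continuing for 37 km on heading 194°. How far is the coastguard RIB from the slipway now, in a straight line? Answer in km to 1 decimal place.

39.6 km

Leg 1 (164°, 3 km): east 3 sin 164° = 0.83, north 3 cos 164° = -2.88
Leg 2 (194°, 37 km): east 37 sin 194° = -8.95, north 37 cos 194° = -35.90
Net: -8.12 east, -38.78 north. Distance = √((-8.12)² + (-38.78)²) = 39.626 km.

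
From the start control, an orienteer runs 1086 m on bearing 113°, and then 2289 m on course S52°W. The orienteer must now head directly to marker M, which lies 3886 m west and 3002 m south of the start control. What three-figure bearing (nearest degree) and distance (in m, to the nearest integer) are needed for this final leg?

249°, 3296 m

Leg 1 (113°, 1086 m): east 1086 sin 113° = 999.67, north 1086 cos 113° = -424.33
Leg 2 (S52°W, 2289 m): east 2289 sin 232° = -1803.76, north 2289 cos 232° = -1409.25
Current position: (-804.09, -1833.58). Target: (-3886, -3002). Remaining: Δeast = -3081.91, Δnorth = -1168.42.
Bearing = atan2(-3081.91, -1168.42) mod 360° = 249.24°; distance = √((-3081.91)² + (-1168.42)²) = 3295.964 m.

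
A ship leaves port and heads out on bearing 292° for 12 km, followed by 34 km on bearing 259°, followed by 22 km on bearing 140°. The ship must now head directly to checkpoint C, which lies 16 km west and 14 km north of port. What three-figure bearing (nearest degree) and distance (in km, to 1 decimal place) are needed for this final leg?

Leg 1 (292°, 12 km): east 12 sin 292° = -11.13, north 12 cos 292° = 4.50
Leg 2 (259°, 34 km): east 34 sin 259° = -33.38, north 34 cos 259° = -6.49
Leg 3 (140°, 22 km): east 22 sin 140° = 14.14, north 22 cos 140° = -16.85
Current position: (-30.36, -18.85). Target: (-16, 14). Remaining: Δeast = 14.36, Δnorth = 32.85.
Bearing = atan2(14.36, 32.85) mod 360° = 23.62°; distance = √((14.36)² + (32.85)²) = 35.847 km.

024°, 35.8 km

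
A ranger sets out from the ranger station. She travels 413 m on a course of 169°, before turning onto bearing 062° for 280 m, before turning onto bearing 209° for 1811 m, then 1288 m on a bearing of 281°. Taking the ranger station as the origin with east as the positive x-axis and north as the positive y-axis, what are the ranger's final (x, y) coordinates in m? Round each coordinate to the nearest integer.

Leg 1 (169°, 413 m): east 413 sin 169° = 78.80, north 413 cos 169° = -405.41
Leg 2 (062°, 280 m): east 280 sin 62° = 247.23, north 280 cos 62° = 131.45
Leg 3 (209°, 1811 m): east 1811 sin 209° = -877.99, north 1811 cos 209° = -1583.94
Leg 4 (281°, 1288 m): east 1288 sin 281° = -1264.34, north 1288 cos 281° = 245.76
Summing: -1816.30 m east, -1612.13 m north → (-1816, -1612).

(-1816, -1612)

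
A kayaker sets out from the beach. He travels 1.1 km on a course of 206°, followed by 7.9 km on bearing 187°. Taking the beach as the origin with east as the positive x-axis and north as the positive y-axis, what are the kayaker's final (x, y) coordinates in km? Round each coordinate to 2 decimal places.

(-1.44, -8.83)

Leg 1 (206°, 1.1 km): east 1.1 sin 206° = -0.48, north 1.1 cos 206° = -0.99
Leg 2 (187°, 7.9 km): east 7.9 sin 187° = -0.96, north 7.9 cos 187° = -7.84
Summing: -1.44 km east, -8.83 km north → (-1.44, -8.83).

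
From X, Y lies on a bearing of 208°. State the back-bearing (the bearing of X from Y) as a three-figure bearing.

028°

Back-bearing = 208° − 180° = 028°.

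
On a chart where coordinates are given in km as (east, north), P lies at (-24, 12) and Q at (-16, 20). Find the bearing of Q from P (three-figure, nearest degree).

Δeast = -16 − -24 = 8.00; Δnorth = 20 − 12 = 8.00.
Bearing = atan2(Δeast, Δnorth) mod 360° = 45.00° ≈ 045°.

045°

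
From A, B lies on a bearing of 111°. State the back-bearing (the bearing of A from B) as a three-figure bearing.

Back-bearing = 111° + 180° = 291°.

291°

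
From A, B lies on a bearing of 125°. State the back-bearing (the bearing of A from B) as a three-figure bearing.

Back-bearing = 125° + 180° = 305°.

305°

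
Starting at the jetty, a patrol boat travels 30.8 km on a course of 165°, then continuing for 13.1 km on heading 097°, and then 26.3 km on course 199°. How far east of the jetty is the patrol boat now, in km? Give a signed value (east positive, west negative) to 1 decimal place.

Leg 1 (165°, 30.8 km): east 30.8 sin 165° = 7.97, north 30.8 cos 165° = -29.75
Leg 2 (097°, 13.1 km): east 13.1 sin 97° = 13.00, north 13.1 cos 97° = -1.60
Leg 3 (199°, 26.3 km): east 26.3 sin 199° = -8.56, north 26.3 cos 199° = -24.87
Net east component: 12.41 km.

12.4 km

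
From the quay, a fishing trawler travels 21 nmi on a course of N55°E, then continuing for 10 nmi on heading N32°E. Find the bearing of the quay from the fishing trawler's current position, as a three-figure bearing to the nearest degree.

Leg 1 (N55°E, 21 nmi): east 21 sin 55° = 17.20, north 21 cos 55° = 12.05
Leg 2 (N32°E, 10 nmi): east 10 sin 32° = 5.30, north 10 cos 32° = 8.48
Net displacement: 22.50 east, 20.53 north. Direction back to start is (-22.50, -20.53): bearing = atan2(-22.50, -20.53) mod 360° = 227.63° ≈ 228°.

228°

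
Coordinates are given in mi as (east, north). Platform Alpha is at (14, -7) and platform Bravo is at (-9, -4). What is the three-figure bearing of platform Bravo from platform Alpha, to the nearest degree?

277°

Δeast = -9 − 14 = -23.00; Δnorth = -4 − -7 = 3.00.
Bearing = atan2(Δeast, Δnorth) mod 360° = 277.43° ≈ 277°.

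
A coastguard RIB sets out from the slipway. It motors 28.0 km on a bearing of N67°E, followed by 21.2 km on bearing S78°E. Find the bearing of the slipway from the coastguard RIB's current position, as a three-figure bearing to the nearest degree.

262°

Leg 1 (N67°E, 28.0 km): east 28.0 sin 67° = 25.77, north 28.0 cos 67° = 10.94
Leg 2 (S78°E, 21.2 km): east 21.2 sin 102° = 20.74, north 21.2 cos 102° = -4.41
Net displacement: 46.51 east, 6.53 north. Direction back to start is (-46.51, -6.53): bearing = atan2(-46.51, -6.53) mod 360° = 262.00° ≈ 262°.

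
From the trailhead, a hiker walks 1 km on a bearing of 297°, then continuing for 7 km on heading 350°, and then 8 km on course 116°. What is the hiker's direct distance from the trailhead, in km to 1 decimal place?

Leg 1 (297°, 1 km): east 1 sin 297° = -0.89, north 1 cos 297° = 0.45
Leg 2 (350°, 7 km): east 7 sin 350° = -1.22, north 7 cos 350° = 6.89
Leg 3 (116°, 8 km): east 8 sin 116° = 7.19, north 8 cos 116° = -3.51
Net: 5.08 east, 3.84 north. Distance = √((5.08)² + (3.84)²) = 6.371 km.

6.4 km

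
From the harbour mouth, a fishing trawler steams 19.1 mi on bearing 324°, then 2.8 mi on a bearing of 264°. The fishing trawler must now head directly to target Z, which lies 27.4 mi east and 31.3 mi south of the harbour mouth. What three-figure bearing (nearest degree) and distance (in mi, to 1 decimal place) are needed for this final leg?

138°, 62.2 mi

Leg 1 (324°, 19.1 mi): east 19.1 sin 324° = -11.23, north 19.1 cos 324° = 15.45
Leg 2 (264°, 2.8 mi): east 2.8 sin 264° = -2.78, north 2.8 cos 264° = -0.29
Current position: (-14.01, 15.16). Target: (27.4, -31.3). Remaining: Δeast = 41.41, Δnorth = -46.46.
Bearing = atan2(41.41, -46.46) mod 360° = 138.29°; distance = √((41.41)² + (-46.46)²) = 62.237 mi.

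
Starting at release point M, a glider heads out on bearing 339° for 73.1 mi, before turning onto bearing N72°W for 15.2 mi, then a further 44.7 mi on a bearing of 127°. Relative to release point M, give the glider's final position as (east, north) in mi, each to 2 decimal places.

Leg 1 (339°, 73.1 mi): east 73.1 sin 339° = -26.20, north 73.1 cos 339° = 68.24
Leg 2 (N72°W, 15.2 mi): east 15.2 sin 288° = -14.46, north 15.2 cos 288° = 4.70
Leg 3 (127°, 44.7 mi): east 44.7 sin 127° = 35.70, north 44.7 cos 127° = -26.90
Summing: -4.95 mi east, 46.04 mi north → (-4.95, 46.04).

(-4.95, 46.04)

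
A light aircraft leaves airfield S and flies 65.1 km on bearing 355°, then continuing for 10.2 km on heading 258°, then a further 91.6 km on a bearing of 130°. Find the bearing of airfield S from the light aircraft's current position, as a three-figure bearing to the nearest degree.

266°

Leg 1 (355°, 65.1 km): east 65.1 sin 355° = -5.67, north 65.1 cos 355° = 64.85
Leg 2 (258°, 10.2 km): east 10.2 sin 258° = -9.98, north 10.2 cos 258° = -2.12
Leg 3 (130°, 91.6 km): east 91.6 sin 130° = 70.17, north 91.6 cos 130° = -58.88
Net displacement: 54.52 east, 3.85 north. Direction back to start is (-54.52, -3.85): bearing = atan2(-54.52, -3.85) mod 360° = 265.96° ≈ 266°.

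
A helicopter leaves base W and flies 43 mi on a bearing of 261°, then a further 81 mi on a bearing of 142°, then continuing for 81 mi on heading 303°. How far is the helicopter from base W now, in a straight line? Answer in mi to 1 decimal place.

66.1 mi

Leg 1 (261°, 43 mi): east 43 sin 261° = -42.47, north 43 cos 261° = -6.73
Leg 2 (142°, 81 mi): east 81 sin 142° = 49.87, north 81 cos 142° = -63.83
Leg 3 (303°, 81 mi): east 81 sin 303° = -67.93, north 81 cos 303° = 44.12
Net: -60.53 east, -26.44 north. Distance = √((-60.53)² + (-26.44)²) = 66.057 mi.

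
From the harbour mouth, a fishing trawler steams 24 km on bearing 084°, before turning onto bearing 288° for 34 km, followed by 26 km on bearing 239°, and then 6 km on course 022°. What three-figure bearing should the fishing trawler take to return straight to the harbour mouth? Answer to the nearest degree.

Leg 1 (084°, 24 km): east 24 sin 84° = 23.87, north 24 cos 84° = 2.51
Leg 2 (288°, 34 km): east 34 sin 288° = -32.34, north 34 cos 288° = 10.51
Leg 3 (239°, 26 km): east 26 sin 239° = -22.29, north 26 cos 239° = -13.39
Leg 4 (022°, 6 km): east 6 sin 22° = 2.25, north 6 cos 22° = 5.56
Net displacement: -28.51 east, 5.19 north. Direction back to start is (28.51, -5.19): bearing = atan2(28.51, -5.19) mod 360° = 100.31° ≈ 100°.

100°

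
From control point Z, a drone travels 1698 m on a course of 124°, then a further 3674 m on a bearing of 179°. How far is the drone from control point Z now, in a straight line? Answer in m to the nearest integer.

Leg 1 (124°, 1698 m): east 1698 sin 124° = 1407.71, north 1698 cos 124° = -949.51
Leg 2 (179°, 3674 m): east 3674 sin 179° = 64.12, north 3674 cos 179° = -3673.44
Net: 1471.83 east, -4622.95 north. Distance = √((1471.83)² + (-4622.95)²) = 4851.591 m.

4852 m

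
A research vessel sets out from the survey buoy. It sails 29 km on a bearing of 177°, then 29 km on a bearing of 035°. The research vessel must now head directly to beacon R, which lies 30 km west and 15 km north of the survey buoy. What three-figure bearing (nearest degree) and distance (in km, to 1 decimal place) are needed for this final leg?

293°, 52.2 km

Leg 1 (177°, 29 km): east 29 sin 177° = 1.52, north 29 cos 177° = -28.96
Leg 2 (035°, 29 km): east 29 sin 35° = 16.63, north 29 cos 35° = 23.76
Current position: (18.15, -5.20). Target: (-30, 15). Remaining: Δeast = -48.15, Δnorth = 20.20.
Bearing = atan2(-48.15, 20.20) mod 360° = 292.76°; distance = √((-48.15)² + (20.20)²) = 52.219 km.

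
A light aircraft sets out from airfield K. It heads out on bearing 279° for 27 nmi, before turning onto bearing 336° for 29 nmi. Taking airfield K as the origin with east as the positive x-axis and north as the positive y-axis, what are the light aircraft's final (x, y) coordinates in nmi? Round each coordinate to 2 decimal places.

(-38.46, 30.72)

Leg 1 (279°, 27 nmi): east 27 sin 279° = -26.67, north 27 cos 279° = 4.22
Leg 2 (336°, 29 nmi): east 29 sin 336° = -11.80, north 29 cos 336° = 26.49
Summing: -38.46 nmi east, 30.72 nmi north → (-38.46, 30.72).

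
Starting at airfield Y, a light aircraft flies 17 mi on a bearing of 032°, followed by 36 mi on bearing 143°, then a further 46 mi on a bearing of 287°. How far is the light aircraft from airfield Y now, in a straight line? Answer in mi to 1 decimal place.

Leg 1 (032°, 17 mi): east 17 sin 32° = 9.01, north 17 cos 32° = 14.42
Leg 2 (143°, 36 mi): east 36 sin 143° = 21.67, north 36 cos 143° = -28.75
Leg 3 (287°, 46 mi): east 46 sin 287° = -43.99, north 46 cos 287° = 13.45
Net: -13.32 east, -0.88 north. Distance = √((-13.32)² + (-0.88)²) = 13.345 mi.

13.3 mi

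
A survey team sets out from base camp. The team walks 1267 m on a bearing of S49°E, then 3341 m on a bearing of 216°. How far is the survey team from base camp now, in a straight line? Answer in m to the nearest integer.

3675 m

Leg 1 (S49°E, 1267 m): east 1267 sin 131° = 956.22, north 1267 cos 131° = -831.23
Leg 2 (216°, 3341 m): east 3341 sin 216° = -1963.79, north 3341 cos 216° = -2702.93
Net: -1007.57 east, -3534.15 north. Distance = √((-1007.57)² + (-3534.15)²) = 3674.975 m.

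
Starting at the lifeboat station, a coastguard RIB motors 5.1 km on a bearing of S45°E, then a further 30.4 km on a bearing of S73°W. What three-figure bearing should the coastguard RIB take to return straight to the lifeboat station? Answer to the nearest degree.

064°

Leg 1 (S45°E, 5.1 km): east 5.1 sin 135° = 3.61, north 5.1 cos 135° = -3.61
Leg 2 (S73°W, 30.4 km): east 30.4 sin 253° = -29.07, north 30.4 cos 253° = -8.89
Net displacement: -25.47 east, -12.49 north. Direction back to start is (25.47, 12.49): bearing = atan2(25.47, 12.49) mod 360° = 63.87° ≈ 064°.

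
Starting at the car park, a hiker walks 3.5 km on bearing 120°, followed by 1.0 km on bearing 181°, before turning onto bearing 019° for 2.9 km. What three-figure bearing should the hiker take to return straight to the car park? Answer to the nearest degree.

270°

Leg 1 (120°, 3.5 km): east 3.5 sin 120° = 3.03, north 3.5 cos 120° = -1.75
Leg 2 (181°, 1.0 km): east 1.0 sin 181° = -0.02, north 1.0 cos 181° = -1.00
Leg 3 (019°, 2.9 km): east 2.9 sin 19° = 0.94, north 2.9 cos 19° = 2.74
Net displacement: 3.96 east, -0.01 north. Direction back to start is (-3.96, 0.01): bearing = atan2(-3.96, 0.01) mod 360° = 270.11° ≈ 270°.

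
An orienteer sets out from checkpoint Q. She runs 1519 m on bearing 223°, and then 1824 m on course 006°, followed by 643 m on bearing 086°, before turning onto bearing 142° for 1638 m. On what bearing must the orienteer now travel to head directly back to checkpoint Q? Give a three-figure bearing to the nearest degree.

304°

Leg 1 (223°, 1519 m): east 1519 sin 223° = -1035.96, north 1519 cos 223° = -1110.93
Leg 2 (006°, 1824 m): east 1824 sin 6° = 190.66, north 1824 cos 6° = 1814.01
Leg 3 (086°, 643 m): east 643 sin 86° = 641.43, north 643 cos 86° = 44.85
Leg 4 (142°, 1638 m): east 1638 sin 142° = 1008.45, north 1638 cos 142° = -1290.76
Net displacement: 804.59 east, -542.83 north. Direction back to start is (-804.59, 542.83): bearing = atan2(-804.59, 542.83) mod 360° = 304.01° ≈ 304°.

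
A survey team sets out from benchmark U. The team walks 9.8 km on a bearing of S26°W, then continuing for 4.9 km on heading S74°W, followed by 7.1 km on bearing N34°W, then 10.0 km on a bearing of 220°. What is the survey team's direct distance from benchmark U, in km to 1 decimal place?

22.8 km

Leg 1 (S26°W, 9.8 km): east 9.8 sin 206° = -4.30, north 9.8 cos 206° = -8.81
Leg 2 (S74°W, 4.9 km): east 4.9 sin 254° = -4.71, north 4.9 cos 254° = -1.35
Leg 3 (N34°W, 7.1 km): east 7.1 sin 326° = -3.97, north 7.1 cos 326° = 5.89
Leg 4 (220°, 10.0 km): east 10.0 sin 220° = -6.43, north 10.0 cos 220° = -7.66
Net: -19.40 east, -11.93 north. Distance = √((-19.40)² + (-11.93)²) = 22.780 km.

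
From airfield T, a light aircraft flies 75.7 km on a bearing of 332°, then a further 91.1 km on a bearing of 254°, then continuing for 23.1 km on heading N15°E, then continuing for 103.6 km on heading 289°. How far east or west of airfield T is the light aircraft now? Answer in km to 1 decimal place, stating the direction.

215.1 km west

Leg 1 (332°, 75.7 km): east 75.7 sin 332° = -35.54, north 75.7 cos 332° = 66.84
Leg 2 (254°, 91.1 km): east 91.1 sin 254° = -87.57, north 91.1 cos 254° = -25.11
Leg 3 (N15°E, 23.1 km): east 23.1 sin 15° = 5.98, north 23.1 cos 15° = 22.31
Leg 4 (289°, 103.6 km): east 103.6 sin 289° = -97.96, north 103.6 cos 289° = 33.73
Net east component: -215.09 km.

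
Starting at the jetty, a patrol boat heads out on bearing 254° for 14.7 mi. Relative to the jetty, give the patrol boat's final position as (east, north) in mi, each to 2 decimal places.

Leg 1 (254°, 14.7 mi): east 14.7 sin 254° = -14.13, north 14.7 cos 254° = -4.05
Summing: -14.13 mi east, -4.05 mi north → (-14.13, -4.05).

(-14.13, -4.05)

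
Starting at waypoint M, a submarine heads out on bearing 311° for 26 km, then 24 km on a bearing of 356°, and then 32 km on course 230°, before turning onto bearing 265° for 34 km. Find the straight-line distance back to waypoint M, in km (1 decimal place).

Leg 1 (311°, 26 km): east 26 sin 311° = -19.62, north 26 cos 311° = 17.06
Leg 2 (356°, 24 km): east 24 sin 356° = -1.67, north 24 cos 356° = 23.94
Leg 3 (230°, 32 km): east 32 sin 230° = -24.51, north 32 cos 230° = -20.57
Leg 4 (265°, 34 km): east 34 sin 265° = -33.87, north 34 cos 265° = -2.96
Net: -79.68 east, 17.47 north. Distance = √((-79.68)² + (17.47)²) = 81.573 km.

81.6 km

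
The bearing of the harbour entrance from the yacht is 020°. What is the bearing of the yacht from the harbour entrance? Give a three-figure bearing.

Back-bearing = 020° + 180° = 200°.

200°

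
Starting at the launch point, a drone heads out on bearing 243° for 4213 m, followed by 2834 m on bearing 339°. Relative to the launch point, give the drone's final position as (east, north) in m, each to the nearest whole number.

Leg 1 (243°, 4213 m): east 4213 sin 243° = -3753.81, north 4213 cos 243° = -1912.66
Leg 2 (339°, 2834 m): east 2834 sin 339° = -1015.61, north 2834 cos 339° = 2645.77
Summing: -4769.43 m east, 733.10 m north → (-4769, 733).

(-4769, 733)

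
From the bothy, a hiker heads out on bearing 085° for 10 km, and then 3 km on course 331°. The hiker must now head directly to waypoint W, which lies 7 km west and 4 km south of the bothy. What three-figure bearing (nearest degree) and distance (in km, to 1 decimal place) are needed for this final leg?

Leg 1 (085°, 10 km): east 10 sin 85° = 9.96, north 10 cos 85° = 0.87
Leg 2 (331°, 3 km): east 3 sin 331° = -1.45, north 3 cos 331° = 2.62
Current position: (8.51, 3.50). Target: (-7, -4). Remaining: Δeast = -15.51, Δnorth = -7.50.
Bearing = atan2(-15.51, -7.50) mod 360° = 244.20°; distance = √((-15.51)² + (-7.50)²) = 17.224 km.

244°, 17.2 km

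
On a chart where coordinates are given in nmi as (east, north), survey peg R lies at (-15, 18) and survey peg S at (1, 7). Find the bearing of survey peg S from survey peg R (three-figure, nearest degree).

Δeast = 1 − -15 = 16.00; Δnorth = 7 − 18 = -11.00.
Bearing = atan2(Δeast, Δnorth) mod 360° = 124.51° ≈ 125°.

125°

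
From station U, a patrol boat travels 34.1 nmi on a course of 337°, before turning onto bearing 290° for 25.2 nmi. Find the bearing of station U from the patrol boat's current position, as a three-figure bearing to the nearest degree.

137°

Leg 1 (337°, 34.1 nmi): east 34.1 sin 337° = -13.32, north 34.1 cos 337° = 31.39
Leg 2 (290°, 25.2 nmi): east 25.2 sin 290° = -23.68, north 25.2 cos 290° = 8.62
Net displacement: -37.00 east, 40.01 north. Direction back to start is (37.00, -40.01): bearing = atan2(37.00, -40.01) mod 360° = 137.23° ≈ 137°.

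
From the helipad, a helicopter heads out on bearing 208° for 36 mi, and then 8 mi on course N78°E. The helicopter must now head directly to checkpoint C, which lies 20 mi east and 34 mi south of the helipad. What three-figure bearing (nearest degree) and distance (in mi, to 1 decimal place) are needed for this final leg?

098°, 29.3 mi

Leg 1 (208°, 36 mi): east 36 sin 208° = -16.90, north 36 cos 208° = -31.79
Leg 2 (N78°E, 8 mi): east 8 sin 78° = 7.83, north 8 cos 78° = 1.66
Current position: (-9.08, -30.12). Target: (20, -34). Remaining: Δeast = 29.08, Δnorth = -3.88.
Bearing = atan2(29.08, -3.88) mod 360° = 97.60°; distance = √((29.08)² + (-3.88)²) = 29.333 mi.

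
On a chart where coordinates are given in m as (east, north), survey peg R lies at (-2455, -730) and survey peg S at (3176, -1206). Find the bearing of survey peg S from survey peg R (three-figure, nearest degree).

Δeast = 3176 − -2455 = 5631.00; Δnorth = -1206 − -730 = -476.00.
Bearing = atan2(Δeast, Δnorth) mod 360° = 94.83° ≈ 095°.

095°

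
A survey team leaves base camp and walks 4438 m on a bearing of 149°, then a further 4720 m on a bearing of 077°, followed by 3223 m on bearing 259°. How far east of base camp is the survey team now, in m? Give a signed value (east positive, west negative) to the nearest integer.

3721 m

Leg 1 (149°, 4438 m): east 4438 sin 149° = 2285.74, north 4438 cos 149° = -3804.11
Leg 2 (077°, 4720 m): east 4720 sin 77° = 4599.03, north 4720 cos 77° = 1061.77
Leg 3 (259°, 3223 m): east 3223 sin 259° = -3163.78, north 3223 cos 259° = -614.98
Net east component: 3720.98 m.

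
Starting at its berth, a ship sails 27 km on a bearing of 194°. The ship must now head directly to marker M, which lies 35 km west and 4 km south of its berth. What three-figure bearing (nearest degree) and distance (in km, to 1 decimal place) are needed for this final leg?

308°, 36.1 km

Leg 1 (194°, 27 km): east 27 sin 194° = -6.53, north 27 cos 194° = -26.20
Current position: (-6.53, -26.20). Target: (-35, -4). Remaining: Δeast = -28.47, Δnorth = 22.20.
Bearing = atan2(-28.47, 22.20) mod 360° = 307.95°; distance = √((-28.47)² + (22.20)²) = 36.100 km.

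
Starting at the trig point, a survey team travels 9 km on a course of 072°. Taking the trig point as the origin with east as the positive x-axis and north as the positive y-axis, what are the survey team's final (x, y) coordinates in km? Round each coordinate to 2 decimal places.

Leg 1 (072°, 9 km): east 9 sin 72° = 8.56, north 9 cos 72° = 2.78
Summing: 8.56 km east, 2.78 km north → (8.56, 2.78).

(8.56, 2.78)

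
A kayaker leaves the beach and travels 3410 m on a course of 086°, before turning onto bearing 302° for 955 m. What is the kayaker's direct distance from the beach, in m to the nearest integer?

Leg 1 (086°, 3410 m): east 3410 sin 86° = 3401.69, north 3410 cos 86° = 237.87
Leg 2 (302°, 955 m): east 955 sin 302° = -809.89, north 955 cos 302° = 506.07
Net: 2591.81 east, 743.94 north. Distance = √((2591.81)² + (743.94)²) = 2696.464 m.

2696 m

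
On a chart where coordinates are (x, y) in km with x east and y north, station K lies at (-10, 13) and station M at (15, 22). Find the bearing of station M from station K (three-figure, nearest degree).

070°

Δeast = 15 − -10 = 25.00; Δnorth = 22 − 13 = 9.00.
Bearing = atan2(Δeast, Δnorth) mod 360° = 70.20° ≈ 070°.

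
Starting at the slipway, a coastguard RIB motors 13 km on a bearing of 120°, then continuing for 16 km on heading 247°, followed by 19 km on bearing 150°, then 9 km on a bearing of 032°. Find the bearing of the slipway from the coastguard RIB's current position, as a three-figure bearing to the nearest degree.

333°

Leg 1 (120°, 13 km): east 13 sin 120° = 11.26, north 13 cos 120° = -6.50
Leg 2 (247°, 16 km): east 16 sin 247° = -14.73, north 16 cos 247° = -6.25
Leg 3 (150°, 19 km): east 19 sin 150° = 9.50, north 19 cos 150° = -16.45
Leg 4 (032°, 9 km): east 9 sin 32° = 4.77, north 9 cos 32° = 7.63
Net displacement: 10.80 east, -21.57 north. Direction back to start is (-10.80, 21.57): bearing = atan2(-10.80, 21.57) mod 360° = 333.41° ≈ 333°.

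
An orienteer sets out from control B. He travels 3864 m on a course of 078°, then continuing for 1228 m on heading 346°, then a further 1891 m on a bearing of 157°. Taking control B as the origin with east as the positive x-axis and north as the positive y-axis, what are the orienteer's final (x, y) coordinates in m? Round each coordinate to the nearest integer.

Leg 1 (078°, 3864 m): east 3864 sin 78° = 3779.56, north 3864 cos 78° = 803.37
Leg 2 (346°, 1228 m): east 1228 sin 346° = -297.08, north 1228 cos 346° = 1191.52
Leg 3 (157°, 1891 m): east 1891 sin 157° = 738.87, north 1891 cos 157° = -1740.67
Summing: 4221.35 m east, 254.22 m north → (4221, 254).

(4221, 254)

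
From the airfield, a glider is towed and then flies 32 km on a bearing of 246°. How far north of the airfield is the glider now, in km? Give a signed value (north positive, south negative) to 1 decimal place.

-13.0 km

Leg 1 (246°, 32 km): east 32 sin 246° = -29.23, north 32 cos 246° = -13.02
Net north component: -13.02 km.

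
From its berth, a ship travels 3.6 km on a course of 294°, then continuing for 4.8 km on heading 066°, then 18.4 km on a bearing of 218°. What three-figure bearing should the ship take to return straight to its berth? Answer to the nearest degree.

043°

Leg 1 (294°, 3.6 km): east 3.6 sin 294° = -3.29, north 3.6 cos 294° = 1.46
Leg 2 (066°, 4.8 km): east 4.8 sin 66° = 4.39, north 4.8 cos 66° = 1.95
Leg 3 (218°, 18.4 km): east 18.4 sin 218° = -11.33, north 18.4 cos 218° = -14.50
Net displacement: -10.23 east, -11.08 north. Direction back to start is (10.23, 11.08): bearing = atan2(10.23, 11.08) mod 360° = 42.71° ≈ 043°.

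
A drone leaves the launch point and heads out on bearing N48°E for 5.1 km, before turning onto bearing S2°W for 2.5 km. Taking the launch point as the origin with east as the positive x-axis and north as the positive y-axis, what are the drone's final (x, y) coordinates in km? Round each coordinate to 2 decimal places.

Leg 1 (N48°E, 5.1 km): east 5.1 sin 48° = 3.79, north 5.1 cos 48° = 3.41
Leg 2 (S2°W, 2.5 km): east 2.5 sin 182° = -0.09, north 2.5 cos 182° = -2.50
Summing: 3.70 km east, 0.91 km north → (3.70, 0.91).

(3.70, 0.91)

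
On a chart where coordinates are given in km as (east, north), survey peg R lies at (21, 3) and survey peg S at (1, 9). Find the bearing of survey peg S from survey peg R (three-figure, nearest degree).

Δeast = 1 − 21 = -20.00; Δnorth = 9 − 3 = 6.00.
Bearing = atan2(Δeast, Δnorth) mod 360° = 286.70° ≈ 287°.

287°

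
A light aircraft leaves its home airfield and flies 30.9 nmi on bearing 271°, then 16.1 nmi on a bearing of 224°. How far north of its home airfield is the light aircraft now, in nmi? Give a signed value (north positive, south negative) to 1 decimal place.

Leg 1 (271°, 30.9 nmi): east 30.9 sin 271° = -30.90, north 30.9 cos 271° = 0.54
Leg 2 (224°, 16.1 nmi): east 16.1 sin 224° = -11.18, north 16.1 cos 224° = -11.58
Net north component: -11.04 nmi.

-11.0 nmi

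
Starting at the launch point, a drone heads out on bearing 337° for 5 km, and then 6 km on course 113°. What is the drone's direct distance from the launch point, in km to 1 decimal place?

4.2 km

Leg 1 (337°, 5 km): east 5 sin 337° = -1.95, north 5 cos 337° = 4.60
Leg 2 (113°, 6 km): east 6 sin 113° = 5.52, north 6 cos 113° = -2.34
Net: 3.57 east, 2.26 north. Distance = √((3.57)² + (2.26)²) = 4.224 km.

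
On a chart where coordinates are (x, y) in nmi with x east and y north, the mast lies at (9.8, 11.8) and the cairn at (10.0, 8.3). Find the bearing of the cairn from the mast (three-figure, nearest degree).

Δeast = 10.0 − 9.8 = 0.20; Δnorth = 8.3 − 11.8 = -3.50.
Bearing = atan2(Δeast, Δnorth) mod 360° = 176.73° ≈ 177°.

177°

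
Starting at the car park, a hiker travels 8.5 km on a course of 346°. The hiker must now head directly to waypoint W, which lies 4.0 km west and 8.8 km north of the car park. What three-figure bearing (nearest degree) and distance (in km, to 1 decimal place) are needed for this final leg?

Leg 1 (346°, 8.5 km): east 8.5 sin 346° = -2.06, north 8.5 cos 346° = 8.25
Current position: (-2.06, 8.25). Target: (-4.0, 8.8). Remaining: Δeast = -1.94, Δnorth = 0.55.
Bearing = atan2(-1.94, 0.55) mod 360° = 285.87°; distance = √((-1.94)² + (0.55)²) = 2.021 km.

286°, 2.0 km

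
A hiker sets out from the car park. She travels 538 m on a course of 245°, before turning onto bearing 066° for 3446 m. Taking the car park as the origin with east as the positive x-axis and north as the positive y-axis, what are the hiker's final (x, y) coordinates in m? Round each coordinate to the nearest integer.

Leg 1 (245°, 538 m): east 538 sin 245° = -487.59, north 538 cos 245° = -227.37
Leg 2 (066°, 3446 m): east 3446 sin 66° = 3148.08, north 3446 cos 66° = 1401.61
Summing: 2660.48 m east, 1174.25 m north → (2660, 1174).

(2660, 1174)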